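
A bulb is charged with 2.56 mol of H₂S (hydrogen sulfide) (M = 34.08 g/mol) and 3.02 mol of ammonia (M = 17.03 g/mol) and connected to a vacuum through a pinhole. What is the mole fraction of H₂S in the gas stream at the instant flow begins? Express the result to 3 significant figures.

0.375

Effusion rate of each component ∝ n_i/√M_i (partial pressure × 1/√M).
Mole fraction of H₂S in the effusate = (n_H₂S/√M_H₂S) / (n_H₂S/√M_H₂S + n_NH₃/√M_NH₃)
= (2.56/√34.08) / (2.56/√34.08 + 3.02/√17.03) = 0.4385/(0.4385 + 0.7318) = 0.375.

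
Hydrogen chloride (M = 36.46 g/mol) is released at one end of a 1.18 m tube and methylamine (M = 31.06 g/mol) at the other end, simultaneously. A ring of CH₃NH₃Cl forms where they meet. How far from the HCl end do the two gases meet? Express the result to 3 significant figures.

0.566 m

Graham's law gives d_HCl/d_CH₃NH₂ = rate_HCl/rate_CH₃NH₂ = √(M_CH₃NH₂/M_HCl) = √(31.06/36.46) = 0.9230.
With d_HCl + d_CH₃NH₂ = 1.18 m, d_CH₃NH₂ = 1.18/(1 + 0.9230) = 0.6136 m.
d_HCl = 1.18 − 0.6136 = 0.566 m.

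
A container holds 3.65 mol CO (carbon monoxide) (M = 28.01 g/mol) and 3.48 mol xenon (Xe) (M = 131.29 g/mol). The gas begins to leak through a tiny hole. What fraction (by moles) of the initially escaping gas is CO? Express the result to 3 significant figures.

The effusion rate of species i is ∝ p_i/√M_i ∝ n_i/√M_i.
Mole fraction of CO in the effusate = (n_CO/√M_CO) / (n_CO/√M_CO + n_Xe/√M_Xe)
= (3.65/√28.01) / (3.65/√28.01 + 3.48/√131.29) = 0.6897/(0.6897 + 0.3037) = 0.694.

0.694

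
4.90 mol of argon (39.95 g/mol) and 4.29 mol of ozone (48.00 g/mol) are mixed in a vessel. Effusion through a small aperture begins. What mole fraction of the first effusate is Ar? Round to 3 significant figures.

Each component's effusion rate ∝ (its partial pressure)·(1/√M) ∝ n_i/√M_i.
So x_Ar in the escaping gas = (n_Ar/√M_Ar) / Σ(n_i/√M_i)
= (4.90/√39.95) / (4.90/√39.95 + 4.29/√48.00) = 0.7752/(0.7752 + 0.6192) = 0.556.

0.556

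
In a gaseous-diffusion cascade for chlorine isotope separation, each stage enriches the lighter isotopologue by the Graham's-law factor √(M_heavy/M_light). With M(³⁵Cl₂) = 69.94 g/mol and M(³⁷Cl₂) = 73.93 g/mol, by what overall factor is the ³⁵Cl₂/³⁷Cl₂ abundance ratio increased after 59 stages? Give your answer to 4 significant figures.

5.138

Each stage multiplies the ratio by α = √(73.93/69.94), so after 59 stages the overall factor is α^59 = (73.93/69.94)^(59/2).
= 1.05705^(59/2) = 5.138.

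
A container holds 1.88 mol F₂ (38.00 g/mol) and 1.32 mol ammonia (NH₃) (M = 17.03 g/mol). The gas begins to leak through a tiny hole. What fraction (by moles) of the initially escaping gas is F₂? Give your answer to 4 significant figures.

0.4881

Rate_i ∝ x_i/√M_i (Graham's law weighted by mole fraction), so the effusate composition follows n_i/√M_i.
So x_F₂ in the escaping gas = (n_F₂/√M_F₂) / Σ(n_i/√M_i)
= (1.88/√38.00) / (1.88/√38.00 + 1.32/√17.03) = 0.3050/(0.3050 + 0.3199) = 0.4881.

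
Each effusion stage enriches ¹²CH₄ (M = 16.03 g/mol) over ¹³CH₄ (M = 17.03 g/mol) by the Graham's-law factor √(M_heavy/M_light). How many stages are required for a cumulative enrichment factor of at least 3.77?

With α = √(17.03/16.03) per stage, ln α = ½ ln(1.06238) = 0.03026.
Need α^N ≥ 3.77 ⇒ N ≥ ln(3.77) / ln α = 1.327 / 0.03026 = 43.86.
Rounding up, N = 44 stages.

44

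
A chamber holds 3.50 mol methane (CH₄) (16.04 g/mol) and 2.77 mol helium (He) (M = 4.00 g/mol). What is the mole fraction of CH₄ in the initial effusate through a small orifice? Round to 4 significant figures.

0.3869

Effusion rate of each component ∝ n_i/√M_i (partial pressure × 1/√M).
x_CH₄(eff) = (n_CH₄/√M_CH₄) / (n_CH₄/√M_CH₄ + n_He/√M_He)
= (3.50/√16.04) / (3.50/√16.04 + 2.77/√4.00) = 0.8739/(0.8739 + 1.385) = 0.3869.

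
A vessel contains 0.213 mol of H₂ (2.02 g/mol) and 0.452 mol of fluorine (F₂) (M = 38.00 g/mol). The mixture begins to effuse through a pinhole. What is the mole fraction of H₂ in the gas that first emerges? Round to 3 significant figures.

0.671

Rate_i ∝ x_i/√M_i (Graham's law weighted by mole fraction), so the effusate composition follows n_i/√M_i.
x_H₂(eff) = (n_H₂/√M_H₂) / (n_H₂/√M_H₂ + n_F₂/√M_F₂)
= (0.213/√2.02) / (0.213/√2.02 + 0.452/√38.00) = 0.1499/(0.1499 + 0.07332) = 0.671.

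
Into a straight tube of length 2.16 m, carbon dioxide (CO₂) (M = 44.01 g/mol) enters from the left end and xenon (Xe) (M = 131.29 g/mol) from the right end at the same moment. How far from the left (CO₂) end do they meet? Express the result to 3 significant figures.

Distances travelled in equal time are proportional to diffusion rates, so d_CO₂/d_Xe = √(M_Xe/M_CO₂) = √(131.29/44.01) = 1.727.
With d_CO₂ + d_Xe = 2.16 m, d_Xe = 2.16/(1 + 1.727) = 0.7920 m.
d_CO₂ = 2.16 − 0.7920 = 1.37 m.

1.37 m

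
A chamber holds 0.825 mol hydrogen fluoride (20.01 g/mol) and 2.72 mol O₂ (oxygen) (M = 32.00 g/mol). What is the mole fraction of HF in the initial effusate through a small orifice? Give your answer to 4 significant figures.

0.2772

Rate_i ∝ x_i/√M_i (Graham's law weighted by mole fraction), so the effusate composition follows n_i/√M_i.
So x_HF in the escaping gas = (n_HF/√M_HF) / Σ(n_i/√M_i)
= (0.825/√20.01) / (0.825/√20.01 + 2.72/√32.00) = 0.1844/(0.1844 + 0.4808) = 0.2772.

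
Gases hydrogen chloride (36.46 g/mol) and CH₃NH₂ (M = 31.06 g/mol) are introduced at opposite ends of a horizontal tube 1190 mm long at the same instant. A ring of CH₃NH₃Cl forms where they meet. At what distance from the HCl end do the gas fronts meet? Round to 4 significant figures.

Distances travelled in equal time are proportional to diffusion rates, so d_HCl/d_CH₃NH₂ = √(M_CH₃NH₂/M_HCl) = √(31.06/36.46) = 0.9230.
With d_HCl + d_CH₃NH₂ = 1190 mm, d_CH₃NH₂ = 1190/(1 + 0.9230) = 618.8 mm.
d_HCl = 1190 − 618.8 = 571.2 mm.

571.2 mm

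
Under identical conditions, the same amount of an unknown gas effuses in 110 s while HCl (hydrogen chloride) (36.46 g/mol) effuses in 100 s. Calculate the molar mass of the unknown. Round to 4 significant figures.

Graham's law gives t_X/t_HCl = √(M_X/M_HCl).
110/100 = 1.100 = √(M_X/36.46)
M_X = 36.46 × 1.100² = 36.46 × 1.210 = 44.12 g/mol

44.12 g/mol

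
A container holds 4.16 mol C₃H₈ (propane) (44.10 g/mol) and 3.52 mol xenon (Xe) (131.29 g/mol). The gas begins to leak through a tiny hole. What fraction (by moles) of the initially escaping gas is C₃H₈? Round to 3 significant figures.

Each component's effusion rate ∝ (its partial pressure)·(1/√M) ∝ n_i/√M_i.
x_C₃H₈(eff) = (n_C₃H₈/√M_C₃H₈) / (n_C₃H₈/√M_C₃H₈ + n_Xe/√M_Xe)
= (4.16/√44.10) / (4.16/√44.10 + 3.52/√131.29) = 0.6264/(0.6264 + 0.3072) = 0.671.

0.671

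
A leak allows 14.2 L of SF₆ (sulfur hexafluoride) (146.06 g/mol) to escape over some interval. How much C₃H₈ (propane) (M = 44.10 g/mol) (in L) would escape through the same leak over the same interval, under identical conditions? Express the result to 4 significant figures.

25.84 L

From Graham's law, rate_C₃H₈/rate_SF₆ = √(M_SF₆/M_C₃H₈) = √(146.06/44.10) = √3.312 = 1.820.
So the volume for C₃H₈ is 14.2 × 1.820 = 25.84 L.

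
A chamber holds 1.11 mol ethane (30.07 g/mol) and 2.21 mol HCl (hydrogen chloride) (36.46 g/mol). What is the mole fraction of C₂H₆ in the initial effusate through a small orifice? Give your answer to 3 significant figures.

0.356

Effusion rate of each component ∝ n_i/√M_i (partial pressure × 1/√M).
Mole fraction of C₂H₆ in the effusate = (n_C₂H₆/√M_C₂H₆) / (n_C₂H₆/√M_C₂H₆ + n_HCl/√M_HCl)
= (1.11/√30.07) / (1.11/√30.07 + 2.21/√36.46) = 0.2024/(0.2024 + 0.3660) = 0.356.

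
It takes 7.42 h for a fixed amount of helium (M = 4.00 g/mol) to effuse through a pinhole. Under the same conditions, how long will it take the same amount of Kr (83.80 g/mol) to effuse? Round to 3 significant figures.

Graham's law gives t_Kr/t_He = √(M_Kr/M_He) = √(83.80/4.00) = √20.95 = 4.577.
So the time for Kr is 7.42 × 4.577 = 34.0 h.

34.0 h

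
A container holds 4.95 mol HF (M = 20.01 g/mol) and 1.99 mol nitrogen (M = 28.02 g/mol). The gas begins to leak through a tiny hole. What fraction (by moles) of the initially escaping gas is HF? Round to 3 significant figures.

0.746

Each component's effusion rate ∝ (its partial pressure)·(1/√M) ∝ n_i/√M_i.
x_HF(eff) = (n_HF/√M_HF) / (n_HF/√M_HF + n_N₂/√M_N₂)
= (4.95/√20.01) / (4.95/√20.01 + 1.99/√28.02) = 1.107/(1.107 + 0.3759) = 0.746.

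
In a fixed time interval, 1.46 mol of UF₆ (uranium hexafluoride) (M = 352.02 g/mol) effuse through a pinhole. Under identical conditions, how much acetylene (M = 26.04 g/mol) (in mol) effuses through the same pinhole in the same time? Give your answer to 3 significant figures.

5.37 mol

From Graham's law, rate_C₂H₂/rate_UF₆ = √(M_UF₆/M_C₂H₂) = √(352.02/26.04) = √13.52 = 3.677.
So the amount for C₂H₂ is 1.46 × 3.677 = 5.37 mol.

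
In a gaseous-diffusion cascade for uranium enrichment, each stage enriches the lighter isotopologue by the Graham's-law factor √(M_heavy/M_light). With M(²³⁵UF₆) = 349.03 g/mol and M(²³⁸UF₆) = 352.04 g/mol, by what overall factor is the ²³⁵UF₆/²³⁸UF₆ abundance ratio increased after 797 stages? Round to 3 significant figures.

Each stage multiplies the ratio by α = √(352.04/349.03), so after 797 stages the overall factor is α^797 = (352.04/349.03)^(797/2).
= 1.00862^(797/2) = 30.6.

30.6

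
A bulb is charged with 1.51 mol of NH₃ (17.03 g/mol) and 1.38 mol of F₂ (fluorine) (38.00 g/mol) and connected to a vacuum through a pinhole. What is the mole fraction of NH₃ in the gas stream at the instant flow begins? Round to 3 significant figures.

0.620

Each component's effusion rate ∝ (its partial pressure)·(1/√M) ∝ n_i/√M_i.
x_NH₃(eff) = (n_NH₃/√M_NH₃) / (n_NH₃/√M_NH₃ + n_F₂/√M_F₂)
= (1.51/√17.03) / (1.51/√17.03 + 1.38/√38.00) = 0.3659/(0.3659 + 0.2239) = 0.620.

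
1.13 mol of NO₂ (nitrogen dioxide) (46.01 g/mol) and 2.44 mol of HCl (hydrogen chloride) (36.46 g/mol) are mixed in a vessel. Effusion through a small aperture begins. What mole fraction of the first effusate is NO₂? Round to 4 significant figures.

The effusion rate of species i is ∝ p_i/√M_i ∝ n_i/√M_i.
Mole fraction of NO₂ in the effusate = (n_NO₂/√M_NO₂) / (n_NO₂/√M_NO₂ + n_HCl/√M_HCl)
= (1.13/√46.01) / (1.13/√46.01 + 2.44/√36.46) = 0.1666/(0.1666 + 0.4041) = 0.2919.

0.2919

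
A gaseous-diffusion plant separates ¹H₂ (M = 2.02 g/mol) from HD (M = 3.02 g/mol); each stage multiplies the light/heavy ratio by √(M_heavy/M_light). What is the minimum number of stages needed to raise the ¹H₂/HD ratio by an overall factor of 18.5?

15

With α = √(3.02/2.02) per stage, ln α = ½ ln(1.49505) = 0.2011.
Need α^N ≥ 18.5 ⇒ N ≥ ln(18.5) / ln α = 2.918 / 0.2011 = 14.51.
Rounding up, N = 15 stages.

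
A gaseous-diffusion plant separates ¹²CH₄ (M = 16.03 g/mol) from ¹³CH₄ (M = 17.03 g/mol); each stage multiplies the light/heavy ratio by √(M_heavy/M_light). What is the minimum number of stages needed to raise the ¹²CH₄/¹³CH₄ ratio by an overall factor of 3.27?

With α = √(17.03/16.03) per stage, ln α = ½ ln(1.06238) = 0.03026.
Need α^N ≥ 3.27 ⇒ N ≥ ln(3.27) / ln α = 1.185 / 0.03026 = 39.16.
Minimum whole number of stages: N = 40.

40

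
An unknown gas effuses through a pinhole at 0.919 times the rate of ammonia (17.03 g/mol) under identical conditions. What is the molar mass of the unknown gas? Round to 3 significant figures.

20.2 g/mol

From Graham's law, rate_X/rate_NH₃ = √(M_NH₃/M_X).
0.919 = √(17.03/M_X)
M_X = 17.03 / 0.919² = 17.03 / 0.8446 = 20.2 g/mol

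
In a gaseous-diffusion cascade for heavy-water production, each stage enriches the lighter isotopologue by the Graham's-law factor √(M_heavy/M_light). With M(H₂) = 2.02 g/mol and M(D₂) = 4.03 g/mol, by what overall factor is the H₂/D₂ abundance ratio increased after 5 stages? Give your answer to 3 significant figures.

The single-stage factor is √(M_heavy/M_light), so 5 stages give [√(4.03/2.02)]^5 = (4.03/2.02)^(5/2).
= 1.99505^(5/2) = 5.62.

5.62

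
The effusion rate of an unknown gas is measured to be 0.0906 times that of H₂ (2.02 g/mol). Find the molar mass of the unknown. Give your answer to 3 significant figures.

Using Graham's law: rate_X/rate_H₂ = √(M_H₂/M_X).
0.0906 = √(2.02/M_X)
M_X = 2.02 / 0.0906² = 2.02 / 0.008208 = 246 g/mol

246 g/mol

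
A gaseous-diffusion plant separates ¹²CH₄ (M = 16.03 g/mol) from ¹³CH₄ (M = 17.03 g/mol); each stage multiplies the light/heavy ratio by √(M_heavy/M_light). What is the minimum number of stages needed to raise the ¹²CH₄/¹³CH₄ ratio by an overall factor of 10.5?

78

Per stage α = (17.03/16.03)^(1/2) = 1.06238^0.5, giving ln α = 0.03026.
Need α^N ≥ 10.5 ⇒ N ≥ ln(10.5) / ln α = 2.351 / 0.03026 = 77.71.
So at least 78 stages are needed.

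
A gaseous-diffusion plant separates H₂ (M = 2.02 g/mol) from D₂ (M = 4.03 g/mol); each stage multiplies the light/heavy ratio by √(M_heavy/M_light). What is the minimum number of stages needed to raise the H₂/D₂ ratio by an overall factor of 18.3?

Single-stage factor α = √(4.03/2.02), so ln α = ½ ln(1.99505) = 0.3453.
Need α^N ≥ 18.3 ⇒ N ≥ ln(18.3) / ln α = 2.907 / 0.3453 = 8.42.
Minimum whole number of stages: N = 9.

9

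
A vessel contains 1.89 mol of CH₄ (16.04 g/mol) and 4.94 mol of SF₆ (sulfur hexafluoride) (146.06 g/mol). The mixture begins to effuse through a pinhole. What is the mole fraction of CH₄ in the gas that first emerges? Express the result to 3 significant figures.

Rate_i ∝ x_i/√M_i (Graham's law weighted by mole fraction), so the effusate composition follows n_i/√M_i.
Mole fraction of CH₄ in the effusate = (n_CH₄/√M_CH₄) / (n_CH₄/√M_CH₄ + n_SF₆/√M_SF₆)
= (1.89/√16.04) / (1.89/√16.04 + 4.94/√146.06) = 0.4719/(0.4719 + 0.4088) = 0.536.

0.536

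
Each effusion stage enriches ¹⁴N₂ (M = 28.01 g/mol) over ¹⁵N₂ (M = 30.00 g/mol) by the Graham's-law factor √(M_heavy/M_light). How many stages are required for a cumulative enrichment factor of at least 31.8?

101

Single-stage factor α = √(30.00/28.01), so ln α = ½ ln(1.07105) = 0.03432.
Need α^N ≥ 31.8 ⇒ N ≥ ln(31.8) / ln α = 3.459 / 0.03432 = 100.81.
Minimum whole number of stages: N = 101.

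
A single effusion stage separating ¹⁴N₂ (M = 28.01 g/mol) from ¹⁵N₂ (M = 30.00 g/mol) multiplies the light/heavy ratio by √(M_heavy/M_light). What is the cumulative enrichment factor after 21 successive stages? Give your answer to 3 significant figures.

Overall factor = α^21 with α = √(30.00/28.01), i.e. (30.00/28.01)^(21/2).
= 1.07105^(21/2) = 2.06.

2.06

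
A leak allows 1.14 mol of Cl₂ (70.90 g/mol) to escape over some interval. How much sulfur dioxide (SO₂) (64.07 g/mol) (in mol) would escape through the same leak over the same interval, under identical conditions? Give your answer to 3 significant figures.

1.20 mol

Graham's law gives rate_SO₂/rate_Cl₂ = √(M_Cl₂/M_SO₂) = √(70.90/64.07) = √1.107 = 1.052.
So the amount for SO₂ is 1.14 × 1.052 = 1.20 mol.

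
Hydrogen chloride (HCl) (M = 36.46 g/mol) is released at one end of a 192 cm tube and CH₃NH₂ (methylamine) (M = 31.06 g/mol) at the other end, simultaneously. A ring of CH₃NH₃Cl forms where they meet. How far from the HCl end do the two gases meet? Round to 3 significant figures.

92.2 cm

Graham's law gives d_HCl/d_CH₃NH₂ = rate_HCl/rate_CH₃NH₂ = √(M_CH₃NH₂/M_HCl) = √(31.06/36.46) = 0.9230.
With d_HCl + d_CH₃NH₂ = 192 cm, d_CH₃NH₂ = 192/(1 + 0.9230) = 99.85 cm.
d_HCl = 192 − 99.85 = 92.2 cm.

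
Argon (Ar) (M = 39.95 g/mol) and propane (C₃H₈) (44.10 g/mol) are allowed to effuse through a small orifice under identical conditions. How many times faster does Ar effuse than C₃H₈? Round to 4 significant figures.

From Graham's law, rate_Ar/rate_C₃H₈ = √(M_C₃H₈/M_Ar) = √(44.10/39.95) = √1.104 = 1.051.

1.051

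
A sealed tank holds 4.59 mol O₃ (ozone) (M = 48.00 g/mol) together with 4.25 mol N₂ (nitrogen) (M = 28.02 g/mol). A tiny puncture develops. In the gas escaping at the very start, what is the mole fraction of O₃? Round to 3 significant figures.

Rate_i ∝ x_i/√M_i (Graham's law weighted by mole fraction), so the effusate composition follows n_i/√M_i.
So x_O₃ in the escaping gas = (n_O₃/√M_O₃) / Σ(n_i/√M_i)
= (4.59/√48.00) / (4.59/√48.00 + 4.25/√28.02) = 0.6625/(0.6625 + 0.8029) = 0.452.

0.452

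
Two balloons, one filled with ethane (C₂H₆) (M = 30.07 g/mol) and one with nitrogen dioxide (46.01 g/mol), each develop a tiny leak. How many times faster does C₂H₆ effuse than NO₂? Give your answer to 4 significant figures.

Since effusion rate ∝ 1/√M, rate_C₂H₆/rate_NO₂ = √(M_NO₂/M_C₂H₆) = √(46.01/30.07) = √1.530 = 1.237.

1.237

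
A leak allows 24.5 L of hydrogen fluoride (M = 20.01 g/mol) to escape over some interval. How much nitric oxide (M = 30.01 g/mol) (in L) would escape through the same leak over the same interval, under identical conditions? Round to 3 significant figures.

By Graham's law, rate_NO/rate_HF = √(M_HF/M_NO) = √(20.01/30.01) = √0.6668 = 0.8166.
So the volume for NO is 24.5 × 0.8166 = 20.0 L.

20.0 L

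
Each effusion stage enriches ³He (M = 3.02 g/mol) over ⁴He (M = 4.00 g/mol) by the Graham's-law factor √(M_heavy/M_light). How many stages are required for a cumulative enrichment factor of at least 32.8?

With α = √(4.00/3.02) per stage, ln α = ½ ln(1.32450) = 0.1405.
Need α^N ≥ 32.8 ⇒ N ≥ ln(32.8) / ln α = 3.490 / 0.1405 = 24.84.
So at least 25 stages are needed.

25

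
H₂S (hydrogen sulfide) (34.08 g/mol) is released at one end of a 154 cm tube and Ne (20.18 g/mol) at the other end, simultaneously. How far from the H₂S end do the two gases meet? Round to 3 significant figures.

67.0 cm

In equal time, each gas travels a distance ∝ its rate ∝ 1/√M, so d_H₂S/d_Ne = √(M_Ne/M_H₂S) = √(20.18/34.08) = 0.7695.
With d_H₂S + d_Ne = 154 cm, d_Ne = 154/(1 + 0.7695) = 87.03 cm.
d_H₂S = 154 − 87.03 = 67.0 cm.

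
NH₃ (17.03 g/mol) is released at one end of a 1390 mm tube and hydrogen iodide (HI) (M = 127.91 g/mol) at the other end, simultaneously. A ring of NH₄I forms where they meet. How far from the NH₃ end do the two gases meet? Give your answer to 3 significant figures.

1020 mm

The fronts meet when d_NH₃ + d_HI = L with d_NH₃/d_HI = √(M_HI/M_NH₃) (Graham's law). Here √(M_HI/M_NH₃) = √(127.91/17.03) = 2.741.
With d_NH₃ + d_HI = 1390 mm, d_HI = 1390/(1 + 2.741) = 371.6 mm.
d_NH₃ = 1390 − 371.6 = 1020 mm.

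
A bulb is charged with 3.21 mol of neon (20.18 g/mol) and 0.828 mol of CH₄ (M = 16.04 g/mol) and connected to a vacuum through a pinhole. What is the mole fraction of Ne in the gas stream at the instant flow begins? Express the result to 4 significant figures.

Rate_i ∝ x_i/√M_i (Graham's law weighted by mole fraction), so the effusate composition follows n_i/√M_i.
So x_Ne in the escaping gas = (n_Ne/√M_Ne) / Σ(n_i/√M_i)
= (3.21/√20.18) / (3.21/√20.18 + 0.828/√16.04) = 0.7146/(0.7146 + 0.2067) = 0.7756.

0.7756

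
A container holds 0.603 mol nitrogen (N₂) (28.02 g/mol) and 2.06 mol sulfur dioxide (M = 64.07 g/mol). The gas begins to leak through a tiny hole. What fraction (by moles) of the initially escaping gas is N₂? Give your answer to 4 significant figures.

0.3068

Rate_i ∝ x_i/√M_i (Graham's law weighted by mole fraction), so the effusate composition follows n_i/√M_i.
Mole fraction of N₂ in the effusate = (n_N₂/√M_N₂) / (n_N₂/√M_N₂ + n_SO₂/√M_SO₂)
= (0.603/√28.02) / (0.603/√28.02 + 2.06/√64.07) = 0.1139/(0.1139 + 0.2574) = 0.3068.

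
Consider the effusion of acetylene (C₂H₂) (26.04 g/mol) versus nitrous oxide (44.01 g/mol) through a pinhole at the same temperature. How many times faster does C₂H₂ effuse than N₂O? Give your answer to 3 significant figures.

1.30

From Graham's law, rate_C₂H₂/rate_N₂O = √(M_N₂O/M_C₂H₂) = √(44.01/26.04) = √1.690 = 1.30.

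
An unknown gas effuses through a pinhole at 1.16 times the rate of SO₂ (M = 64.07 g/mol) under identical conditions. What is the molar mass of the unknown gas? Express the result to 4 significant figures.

47.61 g/mol

Using Graham's law: rate_X/rate_SO₂ = √(M_SO₂/M_X).
1.16 = √(64.07/M_X)
M_X = 64.07 / 1.16² = 64.07 / 1.346 = 47.61 g/mol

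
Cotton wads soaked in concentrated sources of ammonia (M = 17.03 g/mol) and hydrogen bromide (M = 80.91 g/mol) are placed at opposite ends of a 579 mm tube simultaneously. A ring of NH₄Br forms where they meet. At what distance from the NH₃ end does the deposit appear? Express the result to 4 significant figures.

396.9 mm

Graham's law gives d_NH₃/d_HBr = rate_NH₃/rate_HBr = √(M_HBr/M_NH₃) = √(80.91/17.03) = 2.180.
With d_NH₃ + d_HBr = 579 mm, d_HBr = 579/(1 + 2.180) = 182.1 mm.
d_NH₃ = 579 − 182.1 = 396.9 mm.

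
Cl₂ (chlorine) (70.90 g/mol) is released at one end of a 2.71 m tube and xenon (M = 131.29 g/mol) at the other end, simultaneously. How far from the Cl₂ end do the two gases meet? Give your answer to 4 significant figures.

1.562 m

The fronts meet when d_Cl₂ + d_Xe = L with d_Cl₂/d_Xe = √(M_Xe/M_Cl₂) (Graham's law). Here √(M_Xe/M_Cl₂) = √(131.29/70.90) = 1.361.
With d_Cl₂ + d_Xe = 2.71 m, d_Xe = 2.71/(1 + 1.361) = 1.148 m.
d_Cl₂ = 2.71 − 1.148 = 1.562 m.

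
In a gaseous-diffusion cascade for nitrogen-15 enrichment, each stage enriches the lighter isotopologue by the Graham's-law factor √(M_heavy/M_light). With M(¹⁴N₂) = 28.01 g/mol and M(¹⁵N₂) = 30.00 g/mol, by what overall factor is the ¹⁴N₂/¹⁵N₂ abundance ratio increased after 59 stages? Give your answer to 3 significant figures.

7.57

After 59 stages the ratio has grown by (√(30.00/28.01))^59 = (30.00/28.01)^(59/2).
= 1.07105^(59/2) = 7.57.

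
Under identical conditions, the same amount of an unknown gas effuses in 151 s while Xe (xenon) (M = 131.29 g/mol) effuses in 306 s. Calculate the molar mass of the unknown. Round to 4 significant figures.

31.97 g/mol

Graham's law gives t_X/t_Xe = √(M_X/M_Xe).
151/306 = 0.4935 = √(M_X/131.29)
M_X = 131.29 × 0.4935² = 131.29 × 0.2435 = 31.97 g/mol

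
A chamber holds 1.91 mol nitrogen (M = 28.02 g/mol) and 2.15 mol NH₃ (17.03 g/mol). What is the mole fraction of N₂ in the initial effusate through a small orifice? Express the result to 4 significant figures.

0.4092

The effusion rate of species i is ∝ p_i/√M_i ∝ n_i/√M_i.
So x_N₂ in the escaping gas = (n_N₂/√M_N₂) / Σ(n_i/√M_i)
= (1.91/√28.02) / (1.91/√28.02 + 2.15/√17.03) = 0.3608/(0.3608 + 0.5210) = 0.4092.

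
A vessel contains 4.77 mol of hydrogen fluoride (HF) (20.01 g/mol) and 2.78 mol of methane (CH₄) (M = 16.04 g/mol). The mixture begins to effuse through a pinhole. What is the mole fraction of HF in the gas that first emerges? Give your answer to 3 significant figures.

Rate_i ∝ x_i/√M_i (Graham's law weighted by mole fraction), so the effusate composition follows n_i/√M_i.
x_HF(eff) = (n_HF/√M_HF) / (n_HF/√M_HF + n_CH₄/√M_CH₄)
= (4.77/√20.01) / (4.77/√20.01 + 2.78/√16.04) = 1.066/(1.066 + 0.6941) = 0.606.

0.606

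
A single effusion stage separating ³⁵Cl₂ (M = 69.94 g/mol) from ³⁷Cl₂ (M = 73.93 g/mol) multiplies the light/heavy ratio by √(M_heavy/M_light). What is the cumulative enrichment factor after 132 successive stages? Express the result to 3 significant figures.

38.9

Overall factor = α^132 with α = √(73.93/69.94), i.e. (73.93/69.94)^(132/2).
= 1.05705^66 = 38.9.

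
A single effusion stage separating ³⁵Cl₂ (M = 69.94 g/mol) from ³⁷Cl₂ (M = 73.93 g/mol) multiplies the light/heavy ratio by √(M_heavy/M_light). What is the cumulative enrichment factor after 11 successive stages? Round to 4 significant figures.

1.357

After 11 stages the ratio has grown by (√(73.93/69.94))^11 = (73.93/69.94)^(11/2).
= 1.05705^(11/2) = 1.357.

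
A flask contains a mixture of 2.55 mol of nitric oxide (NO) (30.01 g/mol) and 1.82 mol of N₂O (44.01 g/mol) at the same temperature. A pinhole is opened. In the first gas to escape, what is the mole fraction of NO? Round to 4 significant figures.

0.6292

Rate_i ∝ x_i/√M_i (Graham's law weighted by mole fraction), so the effusate composition follows n_i/√M_i.
Mole fraction of NO in the effusate = (n_NO/√M_NO) / (n_NO/√M_NO + n_N₂O/√M_N₂O)
= (2.55/√30.01) / (2.55/√30.01 + 1.82/√44.01) = 0.4655/(0.4655 + 0.2743) = 0.6292.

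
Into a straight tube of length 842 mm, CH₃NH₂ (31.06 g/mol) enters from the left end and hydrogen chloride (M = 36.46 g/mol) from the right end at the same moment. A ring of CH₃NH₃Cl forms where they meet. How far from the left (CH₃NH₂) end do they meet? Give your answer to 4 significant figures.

Graham's law gives d_CH₃NH₂/d_HCl = rate_CH₃NH₂/rate_HCl = √(M_HCl/M_CH₃NH₂) = √(36.46/31.06) = 1.083.
With d_CH₃NH₂ + d_HCl = 842 mm, d_HCl = 842/(1 + 1.083) = 404.1 mm.
d_CH₃NH₂ = 842 − 404.1 = 437.9 mm.

437.9 mm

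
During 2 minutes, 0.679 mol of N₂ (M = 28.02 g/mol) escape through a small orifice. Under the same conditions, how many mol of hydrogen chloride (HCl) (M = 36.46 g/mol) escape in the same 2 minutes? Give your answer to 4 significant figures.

Graham's law gives rate_HCl/rate_N₂ = √(M_N₂/M_HCl) = √(28.02/36.46) = √0.7685 = 0.8766.
So the amount for HCl is 0.679 × 0.8766 = 0.5952 mol.

0.5952 mol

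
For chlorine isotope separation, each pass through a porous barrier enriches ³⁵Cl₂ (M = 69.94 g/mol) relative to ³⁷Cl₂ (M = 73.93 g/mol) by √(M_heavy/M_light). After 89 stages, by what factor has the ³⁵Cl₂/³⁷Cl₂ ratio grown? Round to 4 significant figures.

11.81

The single-stage factor is √(M_heavy/M_light), so 89 stages give [√(73.93/69.94)]^89 = (73.93/69.94)^(89/2).
= 1.05705^(89/2) = 11.81.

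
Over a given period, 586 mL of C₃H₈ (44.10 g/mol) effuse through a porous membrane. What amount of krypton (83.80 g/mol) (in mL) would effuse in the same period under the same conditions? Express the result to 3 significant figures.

425 mL

Graham's law gives rate_Kr/rate_C₃H₈ = √(M_C₃H₈/M_Kr) = √(44.10/83.80) = √0.5263 = 0.7254.
So the volume for Kr is 586 × 0.7254 = 425 mL.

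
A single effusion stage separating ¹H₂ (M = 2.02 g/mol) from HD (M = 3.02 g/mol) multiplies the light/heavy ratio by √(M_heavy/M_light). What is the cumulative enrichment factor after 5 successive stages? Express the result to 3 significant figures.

After 5 stages the ratio has grown by (√(3.02/2.02))^5 = (3.02/2.02)^(5/2).
= 1.49505^(5/2) = 2.73.

2.73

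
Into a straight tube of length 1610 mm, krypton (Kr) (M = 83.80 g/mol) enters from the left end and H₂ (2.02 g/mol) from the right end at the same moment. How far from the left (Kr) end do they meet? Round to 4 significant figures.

Distances travelled in equal time are proportional to diffusion rates, so d_Kr/d_H₂ = √(M_H₂/M_Kr) = √(2.02/83.80) = 0.1553.
With d_Kr + d_H₂ = 1610 mm, d_H₂ = 1610/(1 + 0.1553) = 1394 mm.
d_Kr = 1610 − 1394 = 216.4 mm.

216.4 mm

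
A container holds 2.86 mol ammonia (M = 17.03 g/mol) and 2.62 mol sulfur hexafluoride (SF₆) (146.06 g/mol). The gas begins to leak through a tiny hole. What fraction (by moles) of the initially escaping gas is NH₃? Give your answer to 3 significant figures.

0.762

Rate_i ∝ x_i/√M_i (Graham's law weighted by mole fraction), so the effusate composition follows n_i/√M_i.
So x_NH₃ in the escaping gas = (n_NH₃/√M_NH₃) / Σ(n_i/√M_i)
= (2.86/√17.03) / (2.86/√17.03 + 2.62/√146.06) = 0.6930/(0.6930 + 0.2168) = 0.762.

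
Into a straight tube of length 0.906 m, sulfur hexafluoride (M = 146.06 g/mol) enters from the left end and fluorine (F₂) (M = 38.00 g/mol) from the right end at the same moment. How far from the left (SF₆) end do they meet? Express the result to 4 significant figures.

0.3060 m

Graham's law gives d_SF₆/d_F₂ = rate_SF₆/rate_F₂ = √(M_F₂/M_SF₆) = √(38.00/146.06) = 0.5101.
With d_SF₆ + d_F₂ = 0.906 m, d_F₂ = 0.906/(1 + 0.5101) = 0.6000 m.
d_SF₆ = 0.906 − 0.6000 = 0.3060 m.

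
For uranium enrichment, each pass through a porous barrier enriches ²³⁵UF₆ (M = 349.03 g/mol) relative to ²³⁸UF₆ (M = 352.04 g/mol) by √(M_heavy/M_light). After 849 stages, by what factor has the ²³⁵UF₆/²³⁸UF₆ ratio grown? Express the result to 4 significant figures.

Each stage multiplies the ratio by α = √(352.04/349.03), so after 849 stages the overall factor is α^849 = (352.04/349.03)^(849/2).
= 1.00862^(849/2) = 38.29.

38.29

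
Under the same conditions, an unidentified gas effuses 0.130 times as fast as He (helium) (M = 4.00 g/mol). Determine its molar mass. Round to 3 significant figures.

237 g/mol

Since effusion rate ∝ 1/√M, rate_X/rate_He = √(M_He/M_X).
0.130 = √(4.00/M_X)
M_X = 4.00 / 0.130² = 4.00 / 0.01690 = 237 g/mol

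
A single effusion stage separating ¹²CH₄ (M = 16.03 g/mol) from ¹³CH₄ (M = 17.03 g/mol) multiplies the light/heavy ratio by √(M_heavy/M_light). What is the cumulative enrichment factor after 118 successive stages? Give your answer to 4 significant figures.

35.53

The single-stage factor is √(M_heavy/M_light), so 118 stages give [√(17.03/16.03)]^118 = (17.03/16.03)^(118/2).
= 1.06238^59 = 35.53.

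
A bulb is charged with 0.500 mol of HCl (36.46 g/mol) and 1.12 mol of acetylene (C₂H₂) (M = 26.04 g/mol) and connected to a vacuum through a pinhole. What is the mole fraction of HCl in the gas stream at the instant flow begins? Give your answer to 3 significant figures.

0.274

Effusion rate of each component ∝ n_i/√M_i (partial pressure × 1/√M).
So x_HCl in the escaping gas = (n_HCl/√M_HCl) / Σ(n_i/√M_i)
= (0.500/√36.46) / (0.500/√36.46 + 1.12/√26.04) = 0.08281/(0.08281 + 0.2195) = 0.274.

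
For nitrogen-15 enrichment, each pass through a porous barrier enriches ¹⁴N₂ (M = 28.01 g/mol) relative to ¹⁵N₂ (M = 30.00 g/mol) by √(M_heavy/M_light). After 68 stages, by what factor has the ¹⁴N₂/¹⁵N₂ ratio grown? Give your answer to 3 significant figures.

The single-stage factor is √(M_heavy/M_light), so 68 stages give [√(30.00/28.01)]^68 = (30.00/28.01)^(68/2).
= 1.07105^34 = 10.3.

10.3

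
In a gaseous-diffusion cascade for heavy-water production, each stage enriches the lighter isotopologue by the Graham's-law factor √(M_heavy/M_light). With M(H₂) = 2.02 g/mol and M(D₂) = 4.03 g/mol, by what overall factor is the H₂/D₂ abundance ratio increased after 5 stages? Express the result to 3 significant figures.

5.62

Overall factor = α^5 with α = √(4.03/2.02), i.e. (4.03/2.02)^(5/2).
= 1.99505^(5/2) = 5.62.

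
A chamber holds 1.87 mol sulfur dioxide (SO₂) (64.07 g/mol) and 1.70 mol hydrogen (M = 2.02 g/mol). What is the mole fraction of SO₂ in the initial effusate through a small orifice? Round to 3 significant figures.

0.163

Rate_i ∝ x_i/√M_i (Graham's law weighted by mole fraction), so the effusate composition follows n_i/√M_i.
x_SO₂(eff) = (n_SO₂/√M_SO₂) / (n_SO₂/√M_SO₂ + n_H₂/√M_H₂)
= (1.87/√64.07) / (1.87/√64.07 + 1.70/√2.02) = 0.2336/(0.2336 + 1.196) = 0.163.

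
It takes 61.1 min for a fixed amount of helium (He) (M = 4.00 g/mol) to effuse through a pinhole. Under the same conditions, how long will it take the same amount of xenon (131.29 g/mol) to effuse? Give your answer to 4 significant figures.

Graham's law gives t_Xe/t_He = √(M_Xe/M_He) = √(131.29/4.00) = √32.82 = 5.729.
So the time for Xe is 61.1 × 5.729 = 350.0 min.

350.0 min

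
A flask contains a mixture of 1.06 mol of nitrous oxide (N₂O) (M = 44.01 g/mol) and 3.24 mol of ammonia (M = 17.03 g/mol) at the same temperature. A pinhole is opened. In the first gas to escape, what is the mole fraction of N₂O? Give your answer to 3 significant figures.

0.169

Rate_i ∝ x_i/√M_i (Graham's law weighted by mole fraction), so the effusate composition follows n_i/√M_i.
Mole fraction of N₂O in the effusate = (n_N₂O/√M_N₂O) / (n_N₂O/√M_N₂O + n_NH₃/√M_NH₃)
= (1.06/√44.01) / (1.06/√44.01 + 3.24/√17.03) = 0.1598/(0.1598 + 0.7851) = 0.169.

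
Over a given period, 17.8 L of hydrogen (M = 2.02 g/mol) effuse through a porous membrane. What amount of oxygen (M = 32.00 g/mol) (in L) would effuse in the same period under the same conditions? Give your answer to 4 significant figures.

4.472 L

Graham's law gives rate_O₂/rate_H₂ = √(M_H₂/M_O₂) = √(2.02/32.00) = √0.06313 = 0.2512.
So the volume for O₂ is 17.8 × 0.2512 = 4.472 L.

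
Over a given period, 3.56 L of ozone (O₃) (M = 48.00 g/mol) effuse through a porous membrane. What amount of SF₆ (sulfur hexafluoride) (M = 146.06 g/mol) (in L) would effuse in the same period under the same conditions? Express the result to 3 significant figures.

2.04 L

By Graham's law, rate_SF₆/rate_O₃ = √(M_O₃/M_SF₆) = √(48.00/146.06) = √0.3286 = 0.5733.
So the volume for SF₆ is 3.56 × 0.5733 = 2.04 L.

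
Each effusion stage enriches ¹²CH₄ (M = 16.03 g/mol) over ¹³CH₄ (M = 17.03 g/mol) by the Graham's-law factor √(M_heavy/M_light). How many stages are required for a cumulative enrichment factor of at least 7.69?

68

With α = √(17.03/16.03) per stage, ln α = ½ ln(1.06238) = 0.03026.
Need α^N ≥ 7.69 ⇒ N ≥ ln(7.69) / ln α = 2.040 / 0.03026 = 67.42.
Minimum whole number of stages: N = 68.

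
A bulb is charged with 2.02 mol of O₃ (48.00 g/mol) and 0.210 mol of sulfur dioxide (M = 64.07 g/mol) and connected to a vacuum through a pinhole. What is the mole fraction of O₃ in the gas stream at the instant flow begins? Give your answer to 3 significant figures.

Effusion rate of each component ∝ n_i/√M_i (partial pressure × 1/√M).
So x_O₃ in the escaping gas = (n_O₃/√M_O₃) / Σ(n_i/√M_i)
= (2.02/√48.00) / (2.02/√48.00 + 0.210/√64.07) = 0.2916/(0.2916 + 0.02624) = 0.917.

0.917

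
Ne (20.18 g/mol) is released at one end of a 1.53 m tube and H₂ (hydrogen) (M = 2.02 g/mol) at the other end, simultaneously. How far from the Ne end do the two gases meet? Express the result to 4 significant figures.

The fronts meet when d_Ne + d_H₂ = L with d_Ne/d_H₂ = √(M_H₂/M_Ne) (Graham's law). Here √(M_H₂/M_Ne) = √(2.02/20.18) = 0.3164.
With d_Ne + d_H₂ = 1.53 m, d_H₂ = 1.53/(1 + 0.3164) = 1.162 m.
d_Ne = 1.53 − 1.162 = 0.3677 m.

0.3677 m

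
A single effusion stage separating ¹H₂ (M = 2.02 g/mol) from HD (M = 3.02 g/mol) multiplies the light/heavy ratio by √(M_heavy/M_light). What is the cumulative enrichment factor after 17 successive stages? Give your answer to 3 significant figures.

30.5

The single-stage factor is √(M_heavy/M_light), so 17 stages give [√(3.02/2.02)]^17 = (3.02/2.02)^(17/2).
= 1.49505^(17/2) = 30.5.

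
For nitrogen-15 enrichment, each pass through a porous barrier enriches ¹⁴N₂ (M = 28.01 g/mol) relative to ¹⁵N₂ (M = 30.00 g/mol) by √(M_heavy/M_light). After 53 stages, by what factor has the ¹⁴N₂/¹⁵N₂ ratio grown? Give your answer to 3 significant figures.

Each stage multiplies the ratio by α = √(30.00/28.01), so after 53 stages the overall factor is α^53 = (30.00/28.01)^(53/2).
= 1.07105^(53/2) = 6.16.

6.16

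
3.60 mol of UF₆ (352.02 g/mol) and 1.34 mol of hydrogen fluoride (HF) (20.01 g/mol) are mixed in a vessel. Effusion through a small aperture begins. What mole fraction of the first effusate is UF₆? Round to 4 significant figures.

0.3904

Each component's effusion rate ∝ (its partial pressure)·(1/√M) ∝ n_i/√M_i.
So x_UF₆ in the escaping gas = (n_UF₆/√M_UF₆) / Σ(n_i/√M_i)
= (3.60/√352.02) / (3.60/√352.02 + 1.34/√20.01) = 0.1919/(0.1919 + 0.2996) = 0.3904.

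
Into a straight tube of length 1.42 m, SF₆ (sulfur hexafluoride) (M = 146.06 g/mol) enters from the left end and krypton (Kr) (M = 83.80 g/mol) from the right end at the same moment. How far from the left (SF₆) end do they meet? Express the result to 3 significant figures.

0.612 m

Graham's law gives d_SF₆/d_Kr = rate_SF₆/rate_Kr = √(M_Kr/M_SF₆) = √(83.80/146.06) = 0.7575.
With d_SF₆ + d_Kr = 1.42 m, d_Kr = 1.42/(1 + 0.7575) = 0.8080 m.
d_SF₆ = 1.42 − 0.8080 = 0.612 m.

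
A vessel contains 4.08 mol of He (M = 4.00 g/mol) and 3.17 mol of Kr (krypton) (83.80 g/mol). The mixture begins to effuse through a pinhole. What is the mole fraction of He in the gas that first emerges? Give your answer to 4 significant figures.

Rate_i ∝ x_i/√M_i (Graham's law weighted by mole fraction), so the effusate composition follows n_i/√M_i.
Mole fraction of He in the effusate = (n_He/√M_He) / (n_He/√M_He + n_Kr/√M_Kr)
= (4.08/√4.00) / (4.08/√4.00 + 3.17/√83.80) = 2.040/(2.040 + 0.3463) = 0.8549.

0.8549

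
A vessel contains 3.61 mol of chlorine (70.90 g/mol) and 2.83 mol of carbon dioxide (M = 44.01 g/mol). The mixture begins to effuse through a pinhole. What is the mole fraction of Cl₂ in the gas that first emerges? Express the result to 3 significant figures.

0.501

Effusion rate of each component ∝ n_i/√M_i (partial pressure × 1/√M).
x_Cl₂(eff) = (n_Cl₂/√M_Cl₂) / (n_Cl₂/√M_Cl₂ + n_CO₂/√M_CO₂)
= (3.61/√70.90) / (3.61/√70.90 + 2.83/√44.01) = 0.4287/(0.4287 + 0.4266) = 0.501.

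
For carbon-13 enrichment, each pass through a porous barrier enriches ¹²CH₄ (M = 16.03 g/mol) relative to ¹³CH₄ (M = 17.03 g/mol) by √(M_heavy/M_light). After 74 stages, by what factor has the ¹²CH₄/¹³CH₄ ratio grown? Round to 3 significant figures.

After 74 stages the ratio has grown by (√(17.03/16.03))^74 = (17.03/16.03)^(74/2).
= 1.06238^37 = 9.38.

9.38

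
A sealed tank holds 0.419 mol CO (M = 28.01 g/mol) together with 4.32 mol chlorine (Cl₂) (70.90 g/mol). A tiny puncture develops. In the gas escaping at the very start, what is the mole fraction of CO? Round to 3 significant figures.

Each component's effusion rate ∝ (its partial pressure)·(1/√M) ∝ n_i/√M_i.
x_CO(eff) = (n_CO/√M_CO) / (n_CO/√M_CO + n_Cl₂/√M_Cl₂)
= (0.419/√28.01) / (0.419/√28.01 + 4.32/√70.90) = 0.07917/(0.07917 + 0.5131) = 0.134.

0.134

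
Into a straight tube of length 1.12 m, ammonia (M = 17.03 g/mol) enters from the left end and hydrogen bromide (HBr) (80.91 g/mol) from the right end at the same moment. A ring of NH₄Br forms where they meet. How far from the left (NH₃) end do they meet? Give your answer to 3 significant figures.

0.768 m

In equal time, each gas travels a distance ∝ its rate ∝ 1/√M, so d_NH₃/d_HBr = √(M_HBr/M_NH₃) = √(80.91/17.03) = 2.180.
With d_NH₃ + d_HBr = 1.12 m, d_HBr = 1.12/(1 + 2.180) = 0.3522 m.
d_NH₃ = 1.12 − 0.3522 = 0.768 m.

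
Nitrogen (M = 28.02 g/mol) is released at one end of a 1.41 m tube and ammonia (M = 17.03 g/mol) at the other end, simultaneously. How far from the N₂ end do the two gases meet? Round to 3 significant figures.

0.618 m

In equal time, each gas travels a distance ∝ its rate ∝ 1/√M, so d_N₂/d_NH₃ = √(M_NH₃/M_N₂) = √(17.03/28.02) = 0.7796.
With d_N₂ + d_NH₃ = 1.41 m, d_NH₃ = 1.41/(1 + 0.7796) = 0.7923 m.
d_N₂ = 1.41 − 0.7923 = 0.618 m.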